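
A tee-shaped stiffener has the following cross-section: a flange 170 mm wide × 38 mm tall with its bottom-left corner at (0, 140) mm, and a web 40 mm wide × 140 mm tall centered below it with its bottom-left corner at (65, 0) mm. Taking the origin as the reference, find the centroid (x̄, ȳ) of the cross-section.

x̄ = 85.00 mm, ȳ = 117.67 mm

web: A = 40 × 140 = 5600.00, centroid at (85.00, 70.00).
flange: A = 170 × 38 = 6460.00, centroid at (85.00, 159.00).
ΣA = 12060.00 mm²
ΣAx̄ = (5600.00)(85.00) + (6460.00)(85.00) = 1025100.00 mm³
ΣAȳ = (5600.00)(70.00) + (6460.00)(159.00) = 1419140.00 mm³
x̄ = 1025100.00 / 12060.00 = 85.00 mm
ȳ = 1419140.00 / 12060.00 = 117.67 mm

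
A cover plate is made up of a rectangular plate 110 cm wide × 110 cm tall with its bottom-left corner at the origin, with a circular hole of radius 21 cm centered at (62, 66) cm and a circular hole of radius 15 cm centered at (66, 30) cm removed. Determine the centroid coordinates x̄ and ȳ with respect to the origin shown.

Part | A | x̄ᵢ | ȳᵢ | A·x̄ᵢ | A·ȳᵢ
plate | 12100.00 | 55.00 | 55.00 | 665500.00 | 665500.00
hole 1 | -1385.44 | 62.00 | 66.00 | -85897.43 | -91439.20
hole 2 | -706.86 | 66.00 | 30.00 | -46652.65 | -21205.75
Σ | 10007.70 |  |  | 532949.92 | 552855.05
x̄ = 532949.92 / 10007.70 = 53.25 cm
ȳ = 552855.05 / 10007.70 = 55.24 cm

x̄ = 53.25 cm, ȳ = 55.24 cm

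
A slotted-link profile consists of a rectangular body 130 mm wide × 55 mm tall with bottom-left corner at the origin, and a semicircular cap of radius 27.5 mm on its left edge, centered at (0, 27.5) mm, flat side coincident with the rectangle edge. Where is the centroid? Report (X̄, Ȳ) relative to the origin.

rectangular body: A = 130 × 55 = 7150.00, centroid at (65.00, 27.50).
semicircular end: A = ½π·27.5² = 1187.91, centroid at (-11.67, 27.50).
ΣA = 8337.91 mm², ΣAX̄ = 450885.42 mm³, ΣAȲ = 229292.65 mm³.
X̄ = 450885.42/8337.91 = 54.08 mm; Ȳ = 229292.65/8337.91 = 27.50 mm.

X̄ = 54.08 mm, Ȳ = 27.50 mm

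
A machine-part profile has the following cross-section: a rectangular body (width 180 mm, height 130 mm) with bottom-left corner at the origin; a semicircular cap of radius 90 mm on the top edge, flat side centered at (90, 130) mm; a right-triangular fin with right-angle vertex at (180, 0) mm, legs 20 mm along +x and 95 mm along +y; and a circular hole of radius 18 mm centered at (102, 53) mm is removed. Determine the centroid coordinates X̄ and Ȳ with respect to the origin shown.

rectangular body: A = 180 × 130 = 23400.00, centroid at (90.00, 65.00).
semicircular top: A = ½π·90² = 12723.45, centroid at (90.00, 168.20).
triangular fin: A = ½·20·95 = 950.00, centroid at (186.67, 31.67).
hole: A = −π·18² = -1017.88, centroid at (102.00, 53.00).
ΣA = 36055.57 mm²
ΣAX̄ = (23400.00)(90.00) + (12723.45)(90.00) + (950.00)(186.67) + (-1017.88)(102.00) = 3324620.50 mm³
ΣAȲ = (23400.00)(65.00) + (12723.45)(168.20) + (950.00)(31.67) + (-1017.88)(53.00) = 3637184.44 mm³
X̄ = 3324620.50 / 36055.57 = 92.21 mm
Ȳ = 3637184.44 / 36055.57 = 100.88 mm

X̄ = 92.21 mm, Ȳ = 100.88 mm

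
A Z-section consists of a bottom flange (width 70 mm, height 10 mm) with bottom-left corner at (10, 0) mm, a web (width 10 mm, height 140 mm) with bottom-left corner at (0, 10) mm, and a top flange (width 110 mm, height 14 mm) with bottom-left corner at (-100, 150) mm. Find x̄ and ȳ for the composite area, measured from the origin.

bottom flange: A = 70 × 10 = 700.00, centroid at (45.00, 5.00).
web: A = 10 × 140 = 1400.00, centroid at (5.00, 80.00).
top flange: A = 110 × 14 = 1540.00, centroid at (-45.00, 157.00).
ΣA = 3640.00 mm²
ΣAx̄ = (700.00)(45.00) + (1400.00)(5.00) + (1540.00)(-45.00) = -30800.00 mm³
ΣAȳ = (700.00)(5.00) + (1400.00)(80.00) + (1540.00)(157.00) = 357280.00 mm³
x̄ = -30800.00 / 3640.00 = -8.46 mm
ȳ = 357280.00 / 3640.00 = 98.15 mm

x̄ = -8.46 mm, ȳ = 98.15 mm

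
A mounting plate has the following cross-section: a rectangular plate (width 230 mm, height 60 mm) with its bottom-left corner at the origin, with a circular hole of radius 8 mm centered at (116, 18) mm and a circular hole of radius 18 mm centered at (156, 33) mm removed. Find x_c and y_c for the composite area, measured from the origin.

Part | A | x̄ᵢ | ȳᵢ | A·x̄ᵢ | A·ȳᵢ
plate | 13800.00 | 115.00 | 30.00 | 1587000.00 | 414000.00
hole 1 | -201.06 | 116.00 | 18.00 | -23323.18 | -3619.11
hole 2 | -1017.88 | 156.00 | 33.00 | -158788.66 | -33589.91
Σ | 12581.06 |  |  | 1404888.16 | 376790.98
x_c = 1404888.16 / 12581.06 = 111.67 mm
y_c = 376790.98 / 12581.06 = 29.95 mm

x_c = 111.67 mm, y_c = 29.95 mm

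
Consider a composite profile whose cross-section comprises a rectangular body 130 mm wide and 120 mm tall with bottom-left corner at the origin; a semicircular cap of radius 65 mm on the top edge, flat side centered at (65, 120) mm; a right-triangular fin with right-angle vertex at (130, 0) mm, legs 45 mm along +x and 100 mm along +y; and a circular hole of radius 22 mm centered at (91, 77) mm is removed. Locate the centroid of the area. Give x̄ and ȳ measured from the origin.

x̄ = 71.12 mm, ȳ = 81.57 mm

Part | A | x̄ᵢ | ȳᵢ | A·x̄ᵢ | A·ȳᵢ
rectangular body | 15600.00 | 65.00 | 60.00 | 1014000.00 | 936000.00
semicircular top | 6636.61 | 65.00 | 147.59 | 431379.94 | 979477.07
triangular fin | 2250.00 | 145.00 | 33.33 | 326250.00 | 75000.00
hole | -1520.53 | 91.00 | 77.00 | -138368.31 | -117080.88
Σ | 22966.08 |  |  | 1633261.63 | 1873396.20
x̄ = 1633261.63 / 22966.08 = 71.12 mm
ȳ = 1873396.20 / 22966.08 = 81.57 mm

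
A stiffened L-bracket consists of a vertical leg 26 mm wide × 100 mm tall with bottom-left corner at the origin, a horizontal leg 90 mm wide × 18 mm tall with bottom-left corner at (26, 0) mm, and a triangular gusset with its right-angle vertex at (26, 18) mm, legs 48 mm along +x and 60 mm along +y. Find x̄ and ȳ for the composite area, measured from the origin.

x̄ = 36.98 mm, ȳ = 35.21 mm

Part | A | x̄ᵢ | ȳᵢ | A·x̄ᵢ | A·ȳᵢ
vertical leg | 2600.00 | 13.00 | 50.00 | 33800.00 | 130000.00
horizontal leg | 1620.00 | 71.00 | 9.00 | 115020.00 | 14580.00
gusset | 1440.00 | 42.00 | 38.00 | 60480.00 | 54720.00
Σ | 5660.00 |  |  | 209300.00 | 199300.00
x̄ = 209300.00 / 5660.00 = 36.98 mm
ȳ = 199300.00 / 5660.00 = 35.21 mm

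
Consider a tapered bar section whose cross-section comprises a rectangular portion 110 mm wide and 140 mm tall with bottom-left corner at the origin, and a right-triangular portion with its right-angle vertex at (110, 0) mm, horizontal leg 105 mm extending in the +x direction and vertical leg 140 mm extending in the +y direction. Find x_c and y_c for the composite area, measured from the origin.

rectangular portion: A = 110 × 140 = 15400.00, centroid at (55.00, 70.00).
triangular portion: A = ½·105·140 = 7350.00, centroid at (145.00, 46.67).
ΣA = 22750.00 mm², ΣAx_c = 1912750.00 mm³, ΣAy_c = 1421000.00 mm³.
x_c = 1912750.00/22750.00 = 84.08 mm; y_c = 1421000.00/22750.00 = 62.46 mm.

x_c = 84.08 mm, y_c = 62.46 mm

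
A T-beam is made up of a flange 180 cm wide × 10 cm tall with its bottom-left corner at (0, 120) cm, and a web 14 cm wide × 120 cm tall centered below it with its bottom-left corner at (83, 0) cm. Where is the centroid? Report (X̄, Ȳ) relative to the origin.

X̄ = 90.00 cm, Ȳ = 93.62 cm

web: A = 14 × 120 = 1680.00, centroid at (90.00, 60.00).
flange: A = 180 × 10 = 1800.00, centroid at (90.00, 125.00).
ΣA = 3480.00 cm², ΣAX̄ = 313200.00 cm³, ΣAȲ = 325800.00 cm³.
X̄ = 313200.00/3480.00 = 90.00 cm; Ȳ = 325800.00/3480.00 = 93.62 cm.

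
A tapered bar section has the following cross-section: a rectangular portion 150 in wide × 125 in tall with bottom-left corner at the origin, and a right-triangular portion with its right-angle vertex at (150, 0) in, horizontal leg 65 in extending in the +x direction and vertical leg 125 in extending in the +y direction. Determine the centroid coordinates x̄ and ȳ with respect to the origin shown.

Part | A | x̄ᵢ | ȳᵢ | A·x̄ᵢ | A·ȳᵢ
rectangular portion | 18750.00 | 75.00 | 62.50 | 1406250.00 | 1171875.00
triangular portion | 4062.50 | 171.67 | 41.67 | 697395.83 | 169270.83
Σ | 22812.50 |  |  | 2103645.83 | 1341145.83
x̄ = 2103645.83 / 22812.50 = 92.21 in
ȳ = 1341145.83 / 22812.50 = 58.79 in

x̄ = 92.21 in, ȳ = 58.79 in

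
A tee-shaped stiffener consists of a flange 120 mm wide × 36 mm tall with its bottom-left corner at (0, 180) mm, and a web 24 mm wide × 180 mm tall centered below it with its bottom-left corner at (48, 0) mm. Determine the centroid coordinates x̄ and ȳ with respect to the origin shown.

Part | A | x̄ᵢ | ȳᵢ | A·x̄ᵢ | A·ȳᵢ
web | 4320.00 | 60.00 | 90.00 | 259200.00 | 388800.00
flange | 4320.00 | 60.00 | 198.00 | 259200.00 | 855360.00
Σ | 8640.00 |  |  | 518400.00 | 1244160.00
x̄ = 518400.00 / 8640.00 = 60.00 mm
ȳ = 1244160.00 / 8640.00 = 144.00 mm

x̄ = 60.00 mm, ȳ = 144.00 mm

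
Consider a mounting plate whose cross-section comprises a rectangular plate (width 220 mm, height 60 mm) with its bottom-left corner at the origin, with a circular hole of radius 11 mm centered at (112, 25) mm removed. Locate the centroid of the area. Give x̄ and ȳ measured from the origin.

Part | A | x̄ᵢ | ȳᵢ | A·x̄ᵢ | A·ȳᵢ
plate | 13200.00 | 110.00 | 30.00 | 1452000.00 | 396000.00
hole | -380.13 | 112.00 | 25.00 | -42574.86 | -9503.32
Σ | 12819.87 |  |  | 1409425.14 | 386496.68
x̄ = 1409425.14 / 12819.87 = 109.94 mm
ȳ = 386496.68 / 12819.87 = 30.15 mm

x̄ = 109.94 mm, ȳ = 30.15 mm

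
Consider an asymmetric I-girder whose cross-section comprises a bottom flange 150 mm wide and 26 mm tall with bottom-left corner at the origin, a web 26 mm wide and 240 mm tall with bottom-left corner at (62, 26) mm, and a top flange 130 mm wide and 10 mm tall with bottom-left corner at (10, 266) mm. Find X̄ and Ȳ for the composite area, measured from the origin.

X̄ = 75.00 mm, Ȳ = 114.86 mm

Part | A | x̄ᵢ | ȳᵢ | A·x̄ᵢ | A·ȳᵢ
bottom flange | 3900.00 | 75.00 | 13.00 | 292500.00 | 50700.00
web | 6240.00 | 75.00 | 146.00 | 468000.00 | 911040.00
top flange | 1300.00 | 75.00 | 271.00 | 97500.00 | 352300.00
Σ | 11440.00 |  |  | 858000.00 | 1314040.00
X̄ = 858000.00 / 11440.00 = 75.00 mm
Ȳ = 1314040.00 / 11440.00 = 114.86 mm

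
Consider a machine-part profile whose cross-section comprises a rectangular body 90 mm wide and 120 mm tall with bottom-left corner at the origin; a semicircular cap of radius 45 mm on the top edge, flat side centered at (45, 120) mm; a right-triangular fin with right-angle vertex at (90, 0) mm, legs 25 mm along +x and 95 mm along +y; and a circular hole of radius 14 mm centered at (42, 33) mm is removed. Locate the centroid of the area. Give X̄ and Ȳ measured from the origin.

X̄ = 49.48 mm, Ȳ = 76.12 mm

rectangular body: A = 90 × 120 = 10800.00, centroid at (45.00, 60.00).
semicircular top: A = ½π·45² = 3180.86, centroid at (45.00, 139.10).
triangular fin: A = ½·25·95 = 1187.50, centroid at (98.33, 31.67).
hole: A = −π·14² = -615.75, centroid at (42.00, 33.00).
ΣA = 14552.61 mm², ΣAX̄ = 720048.06 mm³, ΣAȲ = 1107737.85 mm³.
X̄ = 720048.06/14552.61 = 49.48 mm; Ȳ = 1107737.85/14552.61 = 76.12 mm.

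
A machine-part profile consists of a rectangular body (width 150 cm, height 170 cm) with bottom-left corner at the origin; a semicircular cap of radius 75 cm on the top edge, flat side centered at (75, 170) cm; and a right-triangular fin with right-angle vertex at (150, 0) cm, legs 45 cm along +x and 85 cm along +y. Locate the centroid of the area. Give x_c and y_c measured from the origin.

x_c = 79.75 cm, y_c = 110.49 cm

rectangular body: A = 150 × 170 = 25500.00, centroid at (75.00, 85.00).
semicircular top: A = ½π·75² = 8835.73, centroid at (75.00, 201.83).
triangular fin: A = ½·45·85 = 1912.50, centroid at (165.00, 28.33).
ΣA = 36248.23 cm², ΣAx_c = 2890742.20 cm³, ΣAy_c = 4005011.49 cm³.
x_c = 2890742.20/36248.23 = 79.75 cm; y_c = 4005011.49/36248.23 = 110.49 cm.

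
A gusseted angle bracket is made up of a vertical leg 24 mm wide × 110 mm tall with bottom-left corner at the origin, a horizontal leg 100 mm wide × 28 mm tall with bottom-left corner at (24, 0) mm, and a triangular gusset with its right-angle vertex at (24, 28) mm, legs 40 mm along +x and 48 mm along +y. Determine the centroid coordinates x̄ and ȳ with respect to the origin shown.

vertical leg: A = 24 × 110 = 2640.00, centroid at (12.00, 55.00).
horizontal leg: A = 100 × 28 = 2800.00, centroid at (74.00, 14.00).
gusset: A = ½·40·48 = 960.00, centroid at (37.33, 44.00).
ΣA = 6400.00 mm²
ΣAx̄ = (2640.00)(12.00) + (2800.00)(74.00) + (960.00)(37.33) = 274720.00 mm³
ΣAȳ = (2640.00)(55.00) + (2800.00)(14.00) + (960.00)(44.00) = 226640.00 mm³
x̄ = 274720.00 / 6400.00 = 42.92 mm
ȳ = 226640.00 / 6400.00 = 35.41 mm

x̄ = 42.92 mm, ȳ = 35.41 mm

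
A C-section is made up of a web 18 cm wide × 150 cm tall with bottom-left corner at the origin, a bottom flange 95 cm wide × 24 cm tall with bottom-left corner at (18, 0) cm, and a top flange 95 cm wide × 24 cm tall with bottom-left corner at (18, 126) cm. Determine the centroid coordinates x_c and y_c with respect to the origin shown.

web: A = 18 × 150 = 2700.00, centroid at (9.00, 75.00).
bottom flange: A = 95 × 24 = 2280.00, centroid at (65.50, 12.00).
top flange: A = 95 × 24 = 2280.00, centroid at (65.50, 138.00).
ΣA = 7260.00 cm²
ΣAx_c = (2700.00)(9.00) + (2280.00)(65.50) + (2280.00)(65.50) = 322980.00 cm³
ΣAy_c = (2700.00)(75.00) + (2280.00)(12.00) + (2280.00)(138.00) = 544500.00 cm³
x_c = 322980.00 / 7260.00 = 44.49 cm
y_c = 544500.00 / 7260.00 = 75.00 cm

x_c = 44.49 cm, y_c = 75.00 cm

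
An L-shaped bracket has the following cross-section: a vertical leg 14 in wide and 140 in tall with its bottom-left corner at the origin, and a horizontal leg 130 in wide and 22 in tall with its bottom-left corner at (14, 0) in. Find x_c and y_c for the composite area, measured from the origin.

x_c = 49.72 in, y_c = 34.99 in

vertical leg: A = 14 × 140 = 1960.00, centroid at (7.00, 70.00).
horizontal leg: A = 130 × 22 = 2860.00, centroid at (79.00, 11.00).
ΣA = 4820.00 in², ΣAx_c = 239660.00 in³, ΣAy_c = 168660.00 in³.
x_c = 239660.00/4820.00 = 49.72 in; y_c = 168660.00/4820.00 = 34.99 in.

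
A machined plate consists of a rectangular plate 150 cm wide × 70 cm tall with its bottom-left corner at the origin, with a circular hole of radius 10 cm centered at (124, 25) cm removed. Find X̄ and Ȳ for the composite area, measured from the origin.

X̄ = 73.49 cm, Ȳ = 35.31 cm

plate: A = 150 × 70 = 10500.00, centroid at (75.00, 35.00).
hole: A = −π·10² = -314.16, centroid at (124.00, 25.00).
ΣA = 10185.84 cm²
ΣAX̄ = (10500.00)(75.00) + (-314.16)(124.00) = 748544.25 cm³
ΣAȲ = (10500.00)(35.00) + (-314.16)(25.00) = 359646.02 cm³
X̄ = 748544.25 / 10185.84 = 73.49 cm
Ȳ = 359646.02 / 10185.84 = 35.31 cm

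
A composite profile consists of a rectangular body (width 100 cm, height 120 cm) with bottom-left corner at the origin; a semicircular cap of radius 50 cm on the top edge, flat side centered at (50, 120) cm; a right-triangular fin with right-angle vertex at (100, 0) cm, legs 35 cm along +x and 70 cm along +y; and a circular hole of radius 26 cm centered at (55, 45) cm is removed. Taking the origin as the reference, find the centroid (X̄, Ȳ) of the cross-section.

X̄ = 54.32 cm, Ȳ = 80.35 cm

rectangular body: A = 100 × 120 = 12000.00, centroid at (50.00, 60.00).
semicircular top: A = ½π·50² = 3926.99, centroid at (50.00, 141.22).
triangular fin: A = ½·35·70 = 1225.00, centroid at (111.67, 23.33).
hole: A = −π·26² = -2123.72, centroid at (55.00, 45.00).
ΣA = 15028.27 cm², ΣAX̄ = 816336.79 cm³, ΣAȲ = 1207588.32 cm³.
X̄ = 816336.79/15028.27 = 54.32 cm; Ȳ = 1207588.32/15028.27 = 80.35 cm.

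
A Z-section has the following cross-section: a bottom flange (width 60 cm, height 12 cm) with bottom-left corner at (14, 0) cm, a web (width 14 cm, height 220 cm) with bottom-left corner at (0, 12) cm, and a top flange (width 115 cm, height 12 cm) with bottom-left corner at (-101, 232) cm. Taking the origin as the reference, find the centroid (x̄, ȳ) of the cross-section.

x̄ = -1.31 cm, ȳ = 136.78 cm

Part | A | x̄ᵢ | ȳᵢ | A·x̄ᵢ | A·ȳᵢ
bottom flange | 720.00 | 44.00 | 6.00 | 31680.00 | 4320.00
web | 3080.00 | 7.00 | 122.00 | 21560.00 | 375760.00
top flange | 1380.00 | -43.50 | 238.00 | -60030.00 | 328440.00
Σ | 5180.00 |  |  | -6790.00 | 708520.00
x̄ = -6790.00 / 5180.00 = -1.31 cm
ȳ = 708520.00 / 5180.00 = 136.78 cm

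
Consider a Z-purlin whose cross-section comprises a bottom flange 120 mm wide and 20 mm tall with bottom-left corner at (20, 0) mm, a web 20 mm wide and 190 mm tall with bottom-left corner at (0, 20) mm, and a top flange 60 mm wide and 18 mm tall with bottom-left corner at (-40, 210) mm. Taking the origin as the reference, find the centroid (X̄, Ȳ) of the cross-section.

X̄ = 30.11 mm, Ȳ = 95.81 mm

bottom flange: A = 120 × 20 = 2400.00, centroid at (80.00, 10.00).
web: A = 20 × 190 = 3800.00, centroid at (10.00, 115.00).
top flange: A = 60 × 18 = 1080.00, centroid at (-10.00, 219.00).
ΣA = 7280.00 mm², ΣAX̄ = 219200.00 mm³, ΣAȲ = 697520.00 mm³.
X̄ = 219200.00/7280.00 = 30.11 mm; Ȳ = 697520.00/7280.00 = 95.81 mm.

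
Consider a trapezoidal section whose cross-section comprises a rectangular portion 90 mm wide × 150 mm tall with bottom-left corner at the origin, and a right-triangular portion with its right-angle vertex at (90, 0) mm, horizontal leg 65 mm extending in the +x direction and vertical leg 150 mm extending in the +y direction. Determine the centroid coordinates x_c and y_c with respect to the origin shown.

x_c = 62.69 mm, y_c = 68.37 mm

Part | A | x̄ᵢ | ȳᵢ | A·x̄ᵢ | A·ȳᵢ
rectangular portion | 13500.00 | 45.00 | 75.00 | 607500.00 | 1012500.00
triangular portion | 4875.00 | 111.67 | 50.00 | 544375.00 | 243750.00
Σ | 18375.00 |  |  | 1151875.00 | 1256250.00
x_c = 1151875.00 / 18375.00 = 62.69 mm
y_c = 1256250.00 / 18375.00 = 68.37 mm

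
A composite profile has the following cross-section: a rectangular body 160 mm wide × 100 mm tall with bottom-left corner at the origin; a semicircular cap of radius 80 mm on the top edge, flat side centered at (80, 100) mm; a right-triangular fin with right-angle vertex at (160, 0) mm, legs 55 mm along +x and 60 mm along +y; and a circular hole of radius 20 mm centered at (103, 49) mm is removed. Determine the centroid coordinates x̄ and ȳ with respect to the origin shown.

rectangular body: A = 160 × 100 = 16000.00, centroid at (80.00, 50.00).
semicircular top: A = ½π·80² = 10053.10, centroid at (80.00, 133.95).
triangular fin: A = ½·55·60 = 1650.00, centroid at (178.33, 20.00).
hole: A = −π·20² = -1256.64, centroid at (103.00, 49.00).
ΣA = 26446.46 mm², ΣAx̄ = 2249064.10 mm³, ΣAȳ = 2118067.77 mm³.
x̄ = 2249064.10/26446.46 = 85.04 mm; ȳ = 2118067.77/26446.46 = 80.09 mm.

x̄ = 85.04 mm, ȳ = 80.09 mm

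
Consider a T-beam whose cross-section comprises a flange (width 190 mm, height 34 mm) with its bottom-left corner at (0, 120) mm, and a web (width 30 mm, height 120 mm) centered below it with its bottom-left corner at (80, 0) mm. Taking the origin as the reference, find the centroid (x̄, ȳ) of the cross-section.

Part | A | x̄ᵢ | ȳᵢ | A·x̄ᵢ | A·ȳᵢ
web | 3600.00 | 95.00 | 60.00 | 342000.00 | 216000.00
flange | 6460.00 | 95.00 | 137.00 | 613700.00 | 885020.00
Σ | 10060.00 |  |  | 955700.00 | 1101020.00
x̄ = 955700.00 / 10060.00 = 95.00 mm
ȳ = 1101020.00 / 10060.00 = 109.45 mm

x̄ = 95.00 mm, ȳ = 109.45 mm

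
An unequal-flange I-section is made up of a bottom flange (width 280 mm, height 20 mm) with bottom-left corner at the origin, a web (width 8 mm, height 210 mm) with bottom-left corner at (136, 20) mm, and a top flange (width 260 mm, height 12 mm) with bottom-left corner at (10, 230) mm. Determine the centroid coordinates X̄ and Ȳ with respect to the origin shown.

X̄ = 140.00 mm, Ȳ = 96.38 mm

bottom flange: A = 280 × 20 = 5600.00, centroid at (140.00, 10.00).
web: A = 8 × 210 = 1680.00, centroid at (140.00, 125.00).
top flange: A = 260 × 12 = 3120.00, centroid at (140.00, 236.00).
ΣA = 10400.00 mm²
ΣAX̄ = (5600.00)(140.00) + (1680.00)(140.00) + (3120.00)(140.00) = 1456000.00 mm³
ΣAȲ = (5600.00)(10.00) + (1680.00)(125.00) + (3120.00)(236.00) = 1002320.00 mm³
X̄ = 1456000.00 / 10400.00 = 140.00 mm
Ȳ = 1002320.00 / 10400.00 = 96.38 mm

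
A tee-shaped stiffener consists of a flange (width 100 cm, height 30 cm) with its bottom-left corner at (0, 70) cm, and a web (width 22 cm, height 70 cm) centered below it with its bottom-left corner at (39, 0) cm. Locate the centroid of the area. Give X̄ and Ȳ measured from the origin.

web: A = 22 × 70 = 1540.00, centroid at (50.00, 35.00).
flange: A = 100 × 30 = 3000.00, centroid at (50.00, 85.00).
ΣA = 4540.00 cm², ΣAX̄ = 227000.00 cm³, ΣAȲ = 308900.00 cm³.
X̄ = 227000.00/4540.00 = 50.00 cm; Ȳ = 308900.00/4540.00 = 68.04 cm.

X̄ = 50.00 cm, Ȳ = 68.04 cm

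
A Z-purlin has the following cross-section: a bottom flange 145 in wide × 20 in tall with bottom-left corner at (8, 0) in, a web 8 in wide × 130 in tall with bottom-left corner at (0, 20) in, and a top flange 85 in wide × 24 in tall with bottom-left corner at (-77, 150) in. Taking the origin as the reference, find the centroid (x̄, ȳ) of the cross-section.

x̄ = 27.96 in, ȳ = 74.90 in

Part | A | x̄ᵢ | ȳᵢ | A·x̄ᵢ | A·ȳᵢ
bottom flange | 2900.00 | 80.50 | 10.00 | 233450.00 | 29000.00
web | 1040.00 | 4.00 | 85.00 | 4160.00 | 88400.00
top flange | 2040.00 | -34.50 | 162.00 | -70380.00 | 330480.00
Σ | 5980.00 |  |  | 167230.00 | 447880.00
x̄ = 167230.00 / 5980.00 = 27.96 in
ȳ = 447880.00 / 5980.00 = 74.90 in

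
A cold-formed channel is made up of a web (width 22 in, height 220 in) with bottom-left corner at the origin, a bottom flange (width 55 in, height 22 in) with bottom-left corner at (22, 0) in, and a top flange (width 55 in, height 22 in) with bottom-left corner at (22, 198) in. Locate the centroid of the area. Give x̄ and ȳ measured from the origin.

x̄ = 23.83 in, ȳ = 110.00 in

web: A = 22 × 220 = 4840.00, centroid at (11.00, 110.00).
bottom flange: A = 55 × 22 = 1210.00, centroid at (49.50, 11.00).
top flange: A = 55 × 22 = 1210.00, centroid at (49.50, 209.00).
ΣA = 7260.00 in², ΣAx̄ = 173030.00 in³, ΣAȳ = 798600.00 in³.
x̄ = 173030.00/7260.00 = 23.83 in; ȳ = 798600.00/7260.00 = 110.00 in.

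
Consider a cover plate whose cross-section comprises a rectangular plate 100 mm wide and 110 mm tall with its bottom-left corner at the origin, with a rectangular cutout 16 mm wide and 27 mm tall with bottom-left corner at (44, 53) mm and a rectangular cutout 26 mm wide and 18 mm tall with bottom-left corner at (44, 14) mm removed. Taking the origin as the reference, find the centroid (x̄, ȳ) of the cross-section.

x̄ = 49.59 mm, ȳ = 55.99 mm

plate: A = 100 × 110 = 11000.00, centroid at (50.00, 55.00).
hole 1: A = −(16 × 27) = -432.00, centroid at (52.00, 66.50).
hole 2: A = −(26 × 18) = -468.00, centroid at (57.00, 23.00).
ΣA = 10100.00 mm²
ΣAx̄ = (11000.00)(50.00) + (-432.00)(52.00) + (-468.00)(57.00) = 500860.00 mm³
ΣAȳ = (11000.00)(55.00) + (-432.00)(66.50) + (-468.00)(23.00) = 565508.00 mm³
x̄ = 500860.00 / 10100.00 = 49.59 mm
ȳ = 565508.00 / 10100.00 = 55.99 mm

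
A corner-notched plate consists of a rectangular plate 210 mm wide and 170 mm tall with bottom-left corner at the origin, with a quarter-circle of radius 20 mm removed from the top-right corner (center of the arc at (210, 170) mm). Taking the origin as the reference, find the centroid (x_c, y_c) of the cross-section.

plate: A = 210 × 170 = 35700.00, centroid at (105.00, 85.00).
removed quarter-circle: A = −¼π·20² = -314.16, centroid at (201.51, 161.51).
ΣA = 35385.84 mm²
ΣAx_c = (35700.00)(105.00) + (-314.16)(201.51) = 3685193.22 mm³
ΣAy_c = (35700.00)(85.00) + (-314.16)(161.51) = 2983759.59 mm³
x_c = 3685193.22 / 35385.84 = 104.14 mm
y_c = 2983759.59 / 35385.84 = 84.32 mm

x_c = 104.14 mm, y_c = 84.32 mm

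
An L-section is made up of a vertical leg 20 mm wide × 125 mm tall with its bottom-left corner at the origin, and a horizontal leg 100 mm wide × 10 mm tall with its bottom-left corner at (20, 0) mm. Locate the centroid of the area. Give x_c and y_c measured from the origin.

x_c = 27.14 mm, y_c = 46.07 mm

Part | A | x̄ᵢ | ȳᵢ | A·x̄ᵢ | A·ȳᵢ
vertical leg | 2500.00 | 10.00 | 62.50 | 25000.00 | 156250.00
horizontal leg | 1000.00 | 70.00 | 5.00 | 70000.00 | 5000.00
Σ | 3500.00 |  |  | 95000.00 | 161250.00
x_c = 95000.00 / 3500.00 = 27.14 mm
y_c = 161250.00 / 3500.00 = 46.07 mm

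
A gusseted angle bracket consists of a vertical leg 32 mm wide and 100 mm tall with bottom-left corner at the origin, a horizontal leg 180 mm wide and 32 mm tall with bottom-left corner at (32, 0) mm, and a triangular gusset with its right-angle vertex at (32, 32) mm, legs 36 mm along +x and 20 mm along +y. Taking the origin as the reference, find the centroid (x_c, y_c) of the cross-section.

vertical leg: A = 32 × 100 = 3200.00, centroid at (16.00, 50.00).
horizontal leg: A = 180 × 32 = 5760.00, centroid at (122.00, 16.00).
gusset: A = ½·36·20 = 360.00, centroid at (44.00, 38.67).
ΣA = 9320.00 mm², ΣAx_c = 769760.00 mm³, ΣAy_c = 266080.00 mm³.
x_c = 769760.00/9320.00 = 82.59 mm; y_c = 266080.00/9320.00 = 28.55 mm.

x_c = 82.59 mm, y_c = 28.55 mm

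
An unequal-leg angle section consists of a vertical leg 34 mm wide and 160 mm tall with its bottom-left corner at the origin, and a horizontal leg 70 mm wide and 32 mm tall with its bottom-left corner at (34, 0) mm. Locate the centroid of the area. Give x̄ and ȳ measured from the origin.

vertical leg: A = 34 × 160 = 5440.00, centroid at (17.00, 80.00).
horizontal leg: A = 70 × 32 = 2240.00, centroid at (69.00, 16.00).
ΣA = 7680.00 mm², ΣAx̄ = 247040.00 mm³, ΣAȳ = 471040.00 mm³.
x̄ = 247040.00/7680.00 = 32.17 mm; ȳ = 471040.00/7680.00 = 61.33 mm.

x̄ = 32.17 mm, ȳ = 61.33 mm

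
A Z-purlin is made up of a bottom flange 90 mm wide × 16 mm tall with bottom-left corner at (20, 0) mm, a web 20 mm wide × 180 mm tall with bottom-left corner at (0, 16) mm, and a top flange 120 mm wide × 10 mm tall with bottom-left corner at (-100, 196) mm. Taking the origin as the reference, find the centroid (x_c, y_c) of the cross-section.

bottom flange: A = 90 × 16 = 1440.00, centroid at (65.00, 8.00).
web: A = 20 × 180 = 3600.00, centroid at (10.00, 106.00).
top flange: A = 120 × 10 = 1200.00, centroid at (-40.00, 201.00).
ΣA = 6240.00 mm²
ΣAx_c = (1440.00)(65.00) + (3600.00)(10.00) + (1200.00)(-40.00) = 81600.00 mm³
ΣAy_c = (1440.00)(8.00) + (3600.00)(106.00) + (1200.00)(201.00) = 634320.00 mm³
x_c = 81600.00 / 6240.00 = 13.08 mm
y_c = 634320.00 / 6240.00 = 101.65 mm

x_c = 13.08 mm, y_c = 101.65 mm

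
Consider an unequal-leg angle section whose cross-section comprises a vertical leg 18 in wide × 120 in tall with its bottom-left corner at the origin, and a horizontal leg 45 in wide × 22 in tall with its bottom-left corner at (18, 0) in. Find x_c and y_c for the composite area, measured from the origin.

vertical leg: A = 18 × 120 = 2160.00, centroid at (9.00, 60.00).
horizontal leg: A = 45 × 22 = 990.00, centroid at (40.50, 11.00).
ΣA = 3150.00 in², ΣAx_c = 59535.00 in³, ΣAy_c = 140490.00 in³.
x_c = 59535.00/3150.00 = 18.90 in; y_c = 140490.00/3150.00 = 44.60 in.

x_c = 18.90 in, y_c = 44.60 in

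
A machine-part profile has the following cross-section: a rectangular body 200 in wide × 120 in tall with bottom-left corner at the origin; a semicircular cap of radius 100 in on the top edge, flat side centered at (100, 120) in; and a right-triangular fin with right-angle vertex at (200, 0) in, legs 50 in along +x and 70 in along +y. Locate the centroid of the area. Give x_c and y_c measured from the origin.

Part | A | x̄ᵢ | ȳᵢ | A·x̄ᵢ | A·ȳᵢ
rectangular body | 24000.00 | 100.00 | 60.00 | 2400000.00 | 1440000.00
semicircular top | 15707.96 | 100.00 | 162.44 | 1570796.33 | 2551622.26
triangular fin | 1750.00 | 216.67 | 23.33 | 379166.67 | 40833.33
Σ | 41457.96 |  |  | 4349962.99 | 4032455.59
x_c = 4349962.99 / 41457.96 = 104.92 in
y_c = 4032455.59 / 41457.96 = 97.27 in

x_c = 104.92 in, y_c = 97.27 in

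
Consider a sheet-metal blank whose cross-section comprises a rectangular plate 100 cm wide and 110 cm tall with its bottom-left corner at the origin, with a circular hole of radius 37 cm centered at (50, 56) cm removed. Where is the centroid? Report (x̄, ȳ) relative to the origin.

x̄ = 50.00 cm, ȳ = 54.36 cm

plate: A = 100 × 110 = 11000.00, centroid at (50.00, 55.00).
hole: A = −π·37² = -4300.84, centroid at (50.00, 56.00).
ΣA = 6699.16 cm², ΣAx̄ = 334957.98 cm³, ΣAȳ = 364152.94 cm³.
x̄ = 334957.98/6699.16 = 50.00 cm; ȳ = 364152.94/6699.16 = 54.36 cm.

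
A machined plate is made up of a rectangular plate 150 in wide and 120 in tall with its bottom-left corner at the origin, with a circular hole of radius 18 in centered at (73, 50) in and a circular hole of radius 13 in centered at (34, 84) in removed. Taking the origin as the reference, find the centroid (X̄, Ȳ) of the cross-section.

plate: A = 150 × 120 = 18000.00, centroid at (75.00, 60.00).
hole 1: A = −π·18² = -1017.88, centroid at (73.00, 50.00).
hole 2: A = −π·13² = -530.93, centroid at (34.00, 84.00).
ΣA = 16451.19 in²
ΣAX̄ = (18000.00)(75.00) + (-1017.88)(73.00) + (-530.93)(34.00) = 1257643.46 in³
ΣAȲ = (18000.00)(60.00) + (-1017.88)(50.00) + (-530.93)(84.00) = 984508.15 in³
X̄ = 1257643.46 / 16451.19 = 76.45 in
Ȳ = 984508.15 / 16451.19 = 59.84 in

X̄ = 76.45 in, Ȳ = 59.84 in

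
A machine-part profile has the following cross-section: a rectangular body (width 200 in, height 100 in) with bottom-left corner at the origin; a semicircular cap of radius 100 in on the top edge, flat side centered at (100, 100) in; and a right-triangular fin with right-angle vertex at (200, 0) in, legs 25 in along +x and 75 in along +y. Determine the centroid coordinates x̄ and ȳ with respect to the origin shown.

x̄ = 102.77 in, ȳ = 88.99 in

rectangular body: A = 200 × 100 = 20000.00, centroid at (100.00, 50.00).
semicircular top: A = ½π·100² = 15707.96, centroid at (100.00, 142.44).
triangular fin: A = ½·25·75 = 937.50, centroid at (208.33, 25.00).
ΣA = 36645.46 in², ΣAx̄ = 3766108.83 in³, ΣAȳ = 3260900.49 in³.
x̄ = 3766108.83/36645.46 = 102.77 in; ȳ = 3260900.49/36645.46 = 88.99 in.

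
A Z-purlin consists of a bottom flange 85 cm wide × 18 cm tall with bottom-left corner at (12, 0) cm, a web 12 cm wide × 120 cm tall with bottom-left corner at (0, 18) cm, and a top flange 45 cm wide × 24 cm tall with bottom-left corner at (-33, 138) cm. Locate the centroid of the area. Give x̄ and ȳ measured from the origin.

bottom flange: A = 85 × 18 = 1530.00, centroid at (54.50, 9.00).
web: A = 12 × 120 = 1440.00, centroid at (6.00, 78.00).
top flange: A = 45 × 24 = 1080.00, centroid at (-10.50, 150.00).
ΣA = 4050.00 cm²
ΣAx̄ = (1530.00)(54.50) + (1440.00)(6.00) + (1080.00)(-10.50) = 80685.00 cm³
ΣAȳ = (1530.00)(9.00) + (1440.00)(78.00) + (1080.00)(150.00) = 288090.00 cm³
x̄ = 80685.00 / 4050.00 = 19.92 cm
ȳ = 288090.00 / 4050.00 = 71.13 cm

x̄ = 19.92 cm, ȳ = 71.13 cm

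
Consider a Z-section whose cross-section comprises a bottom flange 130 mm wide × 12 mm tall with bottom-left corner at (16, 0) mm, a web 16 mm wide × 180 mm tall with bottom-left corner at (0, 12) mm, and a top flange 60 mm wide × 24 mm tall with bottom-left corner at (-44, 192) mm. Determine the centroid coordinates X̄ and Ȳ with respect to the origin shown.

Part | A | x̄ᵢ | ȳᵢ | A·x̄ᵢ | A·ȳᵢ
bottom flange | 1560.00 | 81.00 | 6.00 | 126360.00 | 9360.00
web | 2880.00 | 8.00 | 102.00 | 23040.00 | 293760.00
top flange | 1440.00 | -14.00 | 204.00 | -20160.00 | 293760.00
Σ | 5880.00 |  |  | 129240.00 | 596880.00
X̄ = 129240.00 / 5880.00 = 21.98 mm
Ȳ = 596880.00 / 5880.00 = 101.51 mm

X̄ = 21.98 mm, Ȳ = 101.51 mm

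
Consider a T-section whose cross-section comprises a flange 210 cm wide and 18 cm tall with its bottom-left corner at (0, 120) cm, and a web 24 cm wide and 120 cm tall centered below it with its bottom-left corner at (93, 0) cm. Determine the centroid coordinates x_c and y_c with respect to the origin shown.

x_c = 105.00 cm, y_c = 99.16 cm

web: A = 24 × 120 = 2880.00, centroid at (105.00, 60.00).
flange: A = 210 × 18 = 3780.00, centroid at (105.00, 129.00).
ΣA = 6660.00 cm², ΣAx_c = 699300.00 cm³, ΣAy_c = 660420.00 cm³.
x_c = 699300.00/6660.00 = 105.00 cm; y_c = 660420.00/6660.00 = 99.16 cm.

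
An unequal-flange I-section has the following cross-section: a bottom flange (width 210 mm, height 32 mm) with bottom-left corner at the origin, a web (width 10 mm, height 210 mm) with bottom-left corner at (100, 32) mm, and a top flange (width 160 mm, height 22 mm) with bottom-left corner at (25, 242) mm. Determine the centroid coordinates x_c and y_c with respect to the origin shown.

bottom flange: A = 210 × 32 = 6720.00, centroid at (105.00, 16.00).
web: A = 10 × 210 = 2100.00, centroid at (105.00, 137.00).
top flange: A = 160 × 22 = 3520.00, centroid at (105.00, 253.00).
ΣA = 12340.00 mm²
ΣAx_c = (6720.00)(105.00) + (2100.00)(105.00) + (3520.00)(105.00) = 1295700.00 mm³
ΣAy_c = (6720.00)(16.00) + (2100.00)(137.00) + (3520.00)(253.00) = 1285780.00 mm³
x_c = 1295700.00 / 12340.00 = 105.00 mm
y_c = 1285780.00 / 12340.00 = 104.20 mm

x_c = 105.00 mm, y_c = 104.20 mm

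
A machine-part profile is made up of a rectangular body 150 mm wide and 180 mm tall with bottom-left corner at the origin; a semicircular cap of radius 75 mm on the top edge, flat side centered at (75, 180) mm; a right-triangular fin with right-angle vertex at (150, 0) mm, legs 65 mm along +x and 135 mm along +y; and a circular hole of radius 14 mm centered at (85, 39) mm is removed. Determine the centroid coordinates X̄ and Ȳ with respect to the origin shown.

rectangular body: A = 150 × 180 = 27000.00, centroid at (75.00, 90.00).
semicircular top: A = ½π·75² = 8835.73, centroid at (75.00, 211.83).
triangular fin: A = ½·65·135 = 4387.50, centroid at (171.67, 45.00).
hole: A = −π·14² = -615.75, centroid at (85.00, 39.00).
ΣA = 39607.48 mm²
ΣAX̄ = (27000.00)(75.00) + (8835.73)(75.00) + (4387.50)(171.67) + (-615.75)(85.00) = 3388528.27 mm³
ΣAȲ = (27000.00)(90.00) + (8835.73)(211.83) + (4387.50)(45.00) + (-615.75)(39.00) = 4475104.45 mm³
X̄ = 3388528.27 / 39607.48 = 85.55 mm
Ȳ = 4475104.45 / 39607.48 = 112.99 mm

X̄ = 85.55 mm, Ȳ = 112.99 mm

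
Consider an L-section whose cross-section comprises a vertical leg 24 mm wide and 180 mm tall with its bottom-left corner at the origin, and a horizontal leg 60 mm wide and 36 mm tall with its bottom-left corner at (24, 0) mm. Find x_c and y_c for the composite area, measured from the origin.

x_c = 26.00 mm, y_c = 66.00 mm

Part | A | x̄ᵢ | ȳᵢ | A·x̄ᵢ | A·ȳᵢ
vertical leg | 4320.00 | 12.00 | 90.00 | 51840.00 | 388800.00
horizontal leg | 2160.00 | 54.00 | 18.00 | 116640.00 | 38880.00
Σ | 6480.00 |  |  | 168480.00 | 427680.00
x_c = 168480.00 / 6480.00 = 26.00 mm
y_c = 427680.00 / 6480.00 = 66.00 mm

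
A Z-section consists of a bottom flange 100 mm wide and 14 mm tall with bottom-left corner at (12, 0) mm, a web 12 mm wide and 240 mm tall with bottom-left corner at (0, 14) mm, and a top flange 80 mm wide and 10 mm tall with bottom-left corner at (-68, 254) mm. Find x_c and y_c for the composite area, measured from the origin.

bottom flange: A = 100 × 14 = 1400.00, centroid at (62.00, 7.00).
web: A = 12 × 240 = 2880.00, centroid at (6.00, 134.00).
top flange: A = 80 × 10 = 800.00, centroid at (-28.00, 259.00).
ΣA = 5080.00 mm²
ΣAx_c = (1400.00)(62.00) + (2880.00)(6.00) + (800.00)(-28.00) = 81680.00 mm³
ΣAy_c = (1400.00)(7.00) + (2880.00)(134.00) + (800.00)(259.00) = 602920.00 mm³
x_c = 81680.00 / 5080.00 = 16.08 mm
y_c = 602920.00 / 5080.00 = 118.69 mm

x_c = 16.08 mm, y_c = 118.69 mm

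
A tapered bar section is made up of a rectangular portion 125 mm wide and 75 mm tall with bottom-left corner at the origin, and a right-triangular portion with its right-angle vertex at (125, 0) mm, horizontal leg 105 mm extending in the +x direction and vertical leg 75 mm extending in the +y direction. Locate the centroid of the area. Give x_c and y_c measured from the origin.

Part | A | x̄ᵢ | ȳᵢ | A·x̄ᵢ | A·ȳᵢ
rectangular portion | 9375.00 | 62.50 | 37.50 | 585937.50 | 351562.50
triangular portion | 3937.50 | 160.00 | 25.00 | 630000.00 | 98437.50
Σ | 13312.50 |  |  | 1215937.50 | 450000.00
x_c = 1215937.50 / 13312.50 = 91.34 mm
y_c = 450000.00 / 13312.50 = 33.80 mm

x_c = 91.34 mm, y_c = 33.80 mm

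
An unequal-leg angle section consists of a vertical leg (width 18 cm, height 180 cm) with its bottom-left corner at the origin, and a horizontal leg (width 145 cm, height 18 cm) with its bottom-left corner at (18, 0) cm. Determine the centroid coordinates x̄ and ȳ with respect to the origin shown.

vertical leg: A = 18 × 180 = 3240.00, centroid at (9.00, 90.00).
horizontal leg: A = 145 × 18 = 2610.00, centroid at (90.50, 9.00).
ΣA = 5850.00 cm², ΣAx̄ = 265365.00 cm³, ΣAȳ = 315090.00 cm³.
x̄ = 265365.00/5850.00 = 45.36 cm; ȳ = 315090.00/5850.00 = 53.86 cm.

x̄ = 45.36 cm, ȳ = 53.86 cm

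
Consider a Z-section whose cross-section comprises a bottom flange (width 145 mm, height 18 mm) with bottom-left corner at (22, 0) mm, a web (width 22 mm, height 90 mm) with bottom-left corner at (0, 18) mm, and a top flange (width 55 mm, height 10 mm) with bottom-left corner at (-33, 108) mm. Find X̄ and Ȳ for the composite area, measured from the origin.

bottom flange: A = 145 × 18 = 2610.00, centroid at (94.50, 9.00).
web: A = 22 × 90 = 1980.00, centroid at (11.00, 63.00).
top flange: A = 55 × 10 = 550.00, centroid at (-5.50, 113.00).
ΣA = 5140.00 mm²
ΣAX̄ = (2610.00)(94.50) + (1980.00)(11.00) + (550.00)(-5.50) = 265400.00 mm³
ΣAȲ = (2610.00)(9.00) + (1980.00)(63.00) + (550.00)(113.00) = 210380.00 mm³
X̄ = 265400.00 / 5140.00 = 51.63 mm
Ȳ = 210380.00 / 5140.00 = 40.93 mm

X̄ = 51.63 mm, Ȳ = 40.93 mm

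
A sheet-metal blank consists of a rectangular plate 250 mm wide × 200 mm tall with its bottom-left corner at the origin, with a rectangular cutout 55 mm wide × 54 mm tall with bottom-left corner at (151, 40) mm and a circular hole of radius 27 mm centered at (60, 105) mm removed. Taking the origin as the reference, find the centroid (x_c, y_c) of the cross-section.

x_c = 124.78 mm, y_c = 101.93 mm

Part | A | x̄ᵢ | ȳᵢ | A·x̄ᵢ | A·ȳᵢ
plate | 50000.00 | 125.00 | 100.00 | 6250000.00 | 5000000.00
hole 1 | -2970.00 | 178.50 | 67.00 | -530145.00 | -198990.00
hole 2 | -2290.22 | 60.00 | 105.00 | -137413.26 | -240473.21
Σ | 44739.78 |  |  | 5582441.74 | 4560536.79
x_c = 5582441.74 / 44739.78 = 124.78 mm
y_c = 4560536.79 / 44739.78 = 101.93 mm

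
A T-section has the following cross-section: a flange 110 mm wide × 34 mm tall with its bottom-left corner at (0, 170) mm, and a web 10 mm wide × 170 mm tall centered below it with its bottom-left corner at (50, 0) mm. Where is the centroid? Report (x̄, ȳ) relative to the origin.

web: A = 10 × 170 = 1700.00, centroid at (55.00, 85.00).
flange: A = 110 × 34 = 3740.00, centroid at (55.00, 187.00).
ΣA = 5440.00 mm²
ΣAx̄ = (1700.00)(55.00) + (3740.00)(55.00) = 299200.00 mm³
ΣAȳ = (1700.00)(85.00) + (3740.00)(187.00) = 843880.00 mm³
x̄ = 299200.00 / 5440.00 = 55.00 mm
ȳ = 843880.00 / 5440.00 = 155.12 mm

x̄ = 55.00 mm, ȳ = 155.12 mm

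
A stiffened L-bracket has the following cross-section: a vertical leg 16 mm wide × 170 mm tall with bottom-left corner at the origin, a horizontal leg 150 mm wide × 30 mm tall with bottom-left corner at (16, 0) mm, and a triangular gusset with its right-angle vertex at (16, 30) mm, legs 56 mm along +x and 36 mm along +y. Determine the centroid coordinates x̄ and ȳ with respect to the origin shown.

vertical leg: A = 16 × 170 = 2720.00, centroid at (8.00, 85.00).
horizontal leg: A = 150 × 30 = 4500.00, centroid at (91.00, 15.00).
gusset: A = ½·56·36 = 1008.00, centroid at (34.67, 42.00).
ΣA = 8228.00 mm²
ΣAx̄ = (2720.00)(8.00) + (4500.00)(91.00) + (1008.00)(34.67) = 466204.00 mm³
ΣAȳ = (2720.00)(85.00) + (4500.00)(15.00) + (1008.00)(42.00) = 341036.00 mm³
x̄ = 466204.00 / 8228.00 = 56.66 mm
ȳ = 341036.00 / 8228.00 = 41.45 mm

x̄ = 56.66 mm, ȳ = 41.45 mm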